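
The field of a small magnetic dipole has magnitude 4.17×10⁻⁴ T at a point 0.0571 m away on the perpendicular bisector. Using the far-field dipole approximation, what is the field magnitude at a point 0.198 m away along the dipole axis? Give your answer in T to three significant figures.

B ≈ 2.00×10⁻⁵ T

Dipole fields scale as 1/r³ in the far field.
The axial field is twice the equatorial field at the same r, so the geometry factor is 2/1.
B₂ = B₁ · (2/1) · (r₁/r₂)³ = 4.17×10⁻⁴ · 2 · (0.0571/0.198)³.
(r₁/r₂)³ = (0.2884)³ = 0.02398.
B₂ ≈ 2.000×10⁻⁵ T.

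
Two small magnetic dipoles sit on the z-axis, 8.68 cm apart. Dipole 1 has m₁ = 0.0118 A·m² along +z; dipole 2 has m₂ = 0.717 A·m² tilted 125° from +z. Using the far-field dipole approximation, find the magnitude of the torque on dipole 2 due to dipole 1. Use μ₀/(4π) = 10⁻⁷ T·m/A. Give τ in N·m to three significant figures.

Dipole B is on the axis of dipole A, so B₁ there is axial: B₁ = (μ₀/4π)·2m₁/r³ along +z.
B₁ = 2(10⁻⁷)(0.0118)/(0.0868)³ = 3.609×10⁻⁶ T.
τ = m₂ B₁ sinθ.
τ = (0.717)(3.609×10⁻⁶)·sin125° = 2.120×10⁻⁶ N·m.

τ ≈ 2.12×10⁻⁶ N·m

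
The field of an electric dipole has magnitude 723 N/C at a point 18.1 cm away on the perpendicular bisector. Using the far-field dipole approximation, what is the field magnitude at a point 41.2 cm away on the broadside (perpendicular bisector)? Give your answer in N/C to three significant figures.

E ≈ 61.3 N/C

Dipole fields scale as 1/r³ in the far field; the geometry is the same at both points.
E₂ = E₁ · (r₁/r₂)³ = 723 · (18.1/41.2)³.
(r₁/r₂)³ = (0.4393)³ = 0.08479.
E₂ ≈ 61.30 N/C.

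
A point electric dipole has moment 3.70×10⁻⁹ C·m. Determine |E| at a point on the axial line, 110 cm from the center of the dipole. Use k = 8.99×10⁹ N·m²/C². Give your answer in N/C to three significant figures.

E ≈ 50.0 N/C

On the dipole axis E = 2kp/r³.
E = 2·(8.99×10⁹)(3.70×10⁻⁹) / (1.10)³ = 49.98 N/C.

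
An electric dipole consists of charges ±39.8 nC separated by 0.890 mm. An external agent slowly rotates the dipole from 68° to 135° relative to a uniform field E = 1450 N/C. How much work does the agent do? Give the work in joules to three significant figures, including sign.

Dipole moment p = qd = (3.98×10⁻⁸ C)(8.90×10⁻⁴ m) = 3.542×10⁻¹¹ C·m.
W_ext = ΔU = U(θ₂) − U(θ₁) = −pE cosθ₂ − (−pE cosθ₁) = pE(cosθ₁ − cosθ₂).
W = (3.542×10⁻¹¹)(1450)·(cos68° − cos135°) = (5.136×10⁻⁸)·(+1.0817) = 5.556×10⁻⁸ J.

W ≈ 5.56×10⁻⁸ J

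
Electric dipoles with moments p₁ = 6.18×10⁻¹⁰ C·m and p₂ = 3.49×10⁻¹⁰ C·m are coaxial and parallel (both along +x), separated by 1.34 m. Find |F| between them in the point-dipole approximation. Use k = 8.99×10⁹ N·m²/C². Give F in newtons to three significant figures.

On-axis field of dipole 1 at distance r: E = 2kp₁/r³. Force on dipole 2 is F = p₂·dE/dr (gradient along axis).
dE/dr = −6kp₁/r⁴, so |F| = 6kp₁p₂/r⁴ (attractive for aligned moments).
F = 6(8.99×10⁹)(6.18×10⁻¹⁰)(3.49×10⁻¹⁰)/(1.34)⁴ = 3.608×10⁻⁹ N.

F ≈ 3.61×10⁻⁹ N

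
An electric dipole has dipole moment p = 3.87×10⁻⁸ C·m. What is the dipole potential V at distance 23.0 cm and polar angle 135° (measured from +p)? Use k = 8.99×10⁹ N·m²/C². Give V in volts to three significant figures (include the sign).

The dipole potential is V = kp cosθ / r².
V = (8.99×10⁹)(3.87×10⁻⁸)·cos135° / (0.230)² = -4651 V.

V ≈ -4650 V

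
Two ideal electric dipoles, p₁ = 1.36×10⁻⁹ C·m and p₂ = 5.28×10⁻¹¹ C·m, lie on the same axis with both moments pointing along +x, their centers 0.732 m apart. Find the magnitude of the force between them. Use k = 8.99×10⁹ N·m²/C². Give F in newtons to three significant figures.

F ≈ 1.35×10⁻⁸ N

On-axis field of dipole 1 at distance r: E = 2kp₁/r³. Force on dipole 2 is F = p₂·dE/dr (gradient along axis).
dE/dr = −6kp₁/r⁴, so |F| = 6kp₁p₂/r⁴ (attractive for aligned moments).
F = 6(8.99×10⁹)(1.36×10⁻⁹)(5.28×10⁻¹¹)/(0.732)⁴ = 1.349×10⁻⁸ N.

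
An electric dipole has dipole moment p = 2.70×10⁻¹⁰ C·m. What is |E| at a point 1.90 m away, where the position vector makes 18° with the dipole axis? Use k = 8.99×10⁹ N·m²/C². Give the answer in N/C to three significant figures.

E ≈ 0.682 N/C

At angle θ the dipole field magnitude is E = (kp/r³)·√(1 + 3cos²θ).
kp/r³ = (8.99×10⁹)(2.70×10⁻¹⁰) / (1.90)³ = 0.3539 N/C.
√(1 + 3cos²18°) = √(1 + 3·0.9045) = √3.7135 ≈ 1.9271.
E ≈ 0.3539 × 1.927 = 0.6820 N/C.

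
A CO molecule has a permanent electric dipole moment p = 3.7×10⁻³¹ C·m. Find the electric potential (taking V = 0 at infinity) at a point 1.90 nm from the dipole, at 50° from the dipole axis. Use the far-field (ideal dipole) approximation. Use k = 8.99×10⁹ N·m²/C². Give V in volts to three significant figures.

The dipole potential is V = kp cosθ / r².
V = (8.99×10⁹)(3.70×10⁻³¹)·cos50° / (1.90×10⁻⁹)² = 5.923×10⁻⁴ V.

V ≈ 5.92×10⁻⁴ V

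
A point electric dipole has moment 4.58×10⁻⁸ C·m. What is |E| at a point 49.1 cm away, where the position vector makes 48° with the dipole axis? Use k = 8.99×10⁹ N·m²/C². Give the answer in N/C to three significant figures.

E ≈ 5320 N/C

At angle θ the dipole field magnitude is E = (kp/r³)·√(1 + 3cos²θ).
kp/r³ = (8.99×10⁹)(4.58×10⁻⁸) / (0.491)³ = 3478 N/C.
√(1 + 3cos²48°) = √(1 + 3·0.4477) = √2.3432 ≈ 1.5308.
E ≈ 3478 × 1.531 = 5325 N/C.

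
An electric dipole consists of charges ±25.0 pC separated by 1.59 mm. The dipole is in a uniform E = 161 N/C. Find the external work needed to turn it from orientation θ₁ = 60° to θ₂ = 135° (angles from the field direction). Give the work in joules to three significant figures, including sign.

W ≈ 7.73×10⁻¹² J

Dipole moment p = qd = (2.50×10⁻¹¹ C)(0.00159 m) = 3.975×10⁻¹⁴ C·m.
W_ext = ΔU = U(θ₂) − U(θ₁) = −pE cosθ₂ − (−pE cosθ₁) = pE(cosθ₁ − cosθ₂).
W = (3.975×10⁻¹⁴)(161)·(cos60° − cos135°) = (6.400×10⁻¹²)·(+1.2071) = 7.725×10⁻¹² J.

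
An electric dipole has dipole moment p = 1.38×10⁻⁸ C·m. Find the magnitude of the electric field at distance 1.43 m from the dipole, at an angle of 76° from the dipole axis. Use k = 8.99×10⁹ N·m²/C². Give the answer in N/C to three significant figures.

E ≈ 46.0 N/C

At angle θ the dipole field magnitude is E = (kp/r³)·√(1 + 3cos²θ).
kp/r³ = (8.99×10⁹)(1.38×10⁻⁸) / (1.43)³ = 42.43 N/C.
√(1 + 3cos²76°) = √(1 + 3·0.0585) = √1.1756 ≈ 1.0842.
E ≈ 42.43 × 1.084 = 46.00 N/C.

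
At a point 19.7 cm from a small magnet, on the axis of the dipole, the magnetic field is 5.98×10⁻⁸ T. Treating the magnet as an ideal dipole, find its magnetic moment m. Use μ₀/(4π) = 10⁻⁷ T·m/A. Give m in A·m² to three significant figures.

On axis B = (μ₀/4π)·2m/r³, so m = Br³·4π/(μ₀·2).
m = (5.98×10⁻⁸)·(0.197)³ / (2·10⁻⁷) = 0.002286 A·m².

m ≈ 0.00229 A·m²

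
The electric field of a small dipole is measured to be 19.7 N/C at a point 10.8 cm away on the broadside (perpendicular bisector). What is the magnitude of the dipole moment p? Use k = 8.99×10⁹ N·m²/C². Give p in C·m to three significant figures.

p ≈ 2.76×10⁻¹² C·m

In the equatorial plane E = kp/r³, so p = Er³/(k).
p = (19.7)·(0.108)³ / (8.99×10⁹) = 2.760×10⁻¹² C·m.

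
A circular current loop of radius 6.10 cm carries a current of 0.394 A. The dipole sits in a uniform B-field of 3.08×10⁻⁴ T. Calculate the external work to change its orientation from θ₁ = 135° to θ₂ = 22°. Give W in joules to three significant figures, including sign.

W ≈ -2.32×10⁻⁶ J

Magnetic moment m = IA = Iπa² = (0.394)·π·(0.0610)² = 0.004606 A·m².
W_ext = ΔU = −mB cosθ₂ + mB cosθ₁ = mB(cosθ₁ − cosθ₂).
W = (0.004606)(3.08×10⁻⁴)·(cos135° − cos22°) = (1.419×10⁻⁶)·(-1.6343) = -2.318×10⁻⁶ J.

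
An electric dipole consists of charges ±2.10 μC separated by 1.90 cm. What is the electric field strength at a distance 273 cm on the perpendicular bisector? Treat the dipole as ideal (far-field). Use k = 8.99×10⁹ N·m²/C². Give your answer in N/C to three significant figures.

E ≈ 17.6 N/C

Dipole moment p = qd = (2.10×10⁻⁶ C)(0.0190 m) = 3.99×10⁻⁸ C·m.
On the perpendicular bisector E = kp/r³ (half the axial value at the same distance).
E = (8.99×10⁹)(3.99×10⁻⁸) / (2.73)³ = 17.63 N/C.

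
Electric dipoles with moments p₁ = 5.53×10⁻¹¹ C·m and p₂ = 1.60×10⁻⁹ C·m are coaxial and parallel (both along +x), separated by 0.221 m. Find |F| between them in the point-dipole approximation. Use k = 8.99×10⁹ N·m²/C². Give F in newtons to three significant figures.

On-axis field of dipole 1 at distance r: E = 2kp₁/r³. Force on dipole 2 is F = p₂·dE/dr (gradient along axis).
dE/dr = −6kp₁/r⁴, so |F| = 6kp₁p₂/r⁴ (attractive for aligned moments).
F = 6(8.99×10⁹)(5.53×10⁻¹¹)(1.60×10⁻⁹)/(0.221)⁴ = 2.001×10⁻⁶ N.

F ≈ 2.00×10⁻⁶ N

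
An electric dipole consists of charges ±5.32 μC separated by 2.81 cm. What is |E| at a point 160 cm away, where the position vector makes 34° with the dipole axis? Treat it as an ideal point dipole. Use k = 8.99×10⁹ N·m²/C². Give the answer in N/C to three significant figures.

E ≈ 574 N/C

Dipole moment p = qd = (5.32×10⁻⁶ C)(0.0281 m) = 1.495×10⁻⁷ C·m.
At angle θ the dipole field magnitude is E = (kp/r³)·√(1 + 3cos²θ).
kp/r³ = (8.99×10⁹)(1.495×10⁻⁷) / (1.60)³ = 328.1 N/C.
√(1 + 3cos²34°) = √(1 + 3·0.6873) = √3.0619 ≈ 1.7498.
E ≈ 328.1 × 1.750 = 574.2 N/C.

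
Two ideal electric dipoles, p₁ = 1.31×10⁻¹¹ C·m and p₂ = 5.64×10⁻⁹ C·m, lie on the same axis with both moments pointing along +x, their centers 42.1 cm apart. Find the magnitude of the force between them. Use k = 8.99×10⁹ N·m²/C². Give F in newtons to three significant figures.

F ≈ 1.27×10⁻⁷ N

On-axis field of dipole 1 at distance r: E = 2kp₁/r³. Force on dipole 2 is F = p₂·dE/dr (gradient along axis).
dE/dr = −6kp₁/r⁴, so |F| = 6kp₁p₂/r⁴ (attractive for aligned moments).
F = 6(8.99×10⁹)(1.31×10⁻¹¹)(5.64×10⁻⁹)/(0.421)⁴ = 1.269×10⁻⁷ N.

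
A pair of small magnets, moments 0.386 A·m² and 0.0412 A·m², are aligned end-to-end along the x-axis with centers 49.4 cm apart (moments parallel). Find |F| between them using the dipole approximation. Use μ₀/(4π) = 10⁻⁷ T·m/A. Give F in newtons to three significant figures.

F ≈ 1.60×10⁻⁷ N

On-axis B of dipole 1: B = (μ₀/4π)·2m₁/r³. Force on dipole 2: F = m₂·dB/dr.
dB/dr = −(μ₀/4π)·6m₁/r⁴, so |F| = (μ₀/4π)·6m₁m₂/r⁴.
F = 6(10⁻⁷)(0.386)(0.0412)/(0.494)⁴ = 1.602×10⁻⁷ N.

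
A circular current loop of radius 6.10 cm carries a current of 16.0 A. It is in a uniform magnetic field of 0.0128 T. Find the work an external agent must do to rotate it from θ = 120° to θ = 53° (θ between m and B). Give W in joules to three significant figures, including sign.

Magnetic moment m = IA = Iπa² = (16.0)·π·(0.0610)² = 0.187 A·m².
W_ext = ΔU = −mB cosθ₂ + mB cosθ₁ = mB(cosθ₁ − cosθ₂).
W = (0.187)(0.0128)·(cos120° − cos53°) = (0.002394)·(-1.1018) = -0.002637 J.

W ≈ -0.00264 J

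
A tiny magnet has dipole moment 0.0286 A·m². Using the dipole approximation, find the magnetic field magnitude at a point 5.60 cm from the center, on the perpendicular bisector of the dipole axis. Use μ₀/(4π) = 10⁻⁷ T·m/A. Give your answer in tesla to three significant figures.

B ≈ 1.63×10⁻⁵ T

In the equatorial plane B = (μ₀/4π)·m/r³ (half the axial value).
B = (10⁻⁷)·(0.0286) / (0.0560)³ = 1.629×10⁻⁵ T.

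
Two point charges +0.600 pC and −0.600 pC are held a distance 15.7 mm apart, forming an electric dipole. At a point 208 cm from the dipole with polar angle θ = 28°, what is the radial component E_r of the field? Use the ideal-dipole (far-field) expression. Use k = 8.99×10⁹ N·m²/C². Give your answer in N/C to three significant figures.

Dipole moment p = qd = (6.00×10⁻¹³ C)(0.0157 m) = 9.42×10⁻¹⁵ C·m.
For a dipole, E_r = (2kp cosθ)/r³.
kp/r³ = (8.99×10⁹)(9.42×10⁻¹⁵)/(2.08)³ = 9.411×10⁻⁶ N/C.
E_r = 2·9.411×10⁻⁶·cos28° = 1.662×10⁻⁵ N/C.

E_r ≈ 1.66×10⁻⁵ N/C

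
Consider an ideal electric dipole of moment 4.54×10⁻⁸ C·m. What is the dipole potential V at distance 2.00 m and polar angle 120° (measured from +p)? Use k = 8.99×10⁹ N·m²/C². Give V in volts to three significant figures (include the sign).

V ≈ -51.0 V

The dipole potential is V = kp cosθ / r².
V = (8.99×10⁹)(4.54×10⁻⁸)·cos120° / (2.00)² = -51.02 V.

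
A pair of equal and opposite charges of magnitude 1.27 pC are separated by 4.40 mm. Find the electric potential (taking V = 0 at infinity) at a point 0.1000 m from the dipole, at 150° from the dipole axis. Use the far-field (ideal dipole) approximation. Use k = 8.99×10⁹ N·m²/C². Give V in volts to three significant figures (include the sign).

V ≈ -0.00435 V

Dipole moment p = qd = (1.27×10⁻¹² C)(0.00440 m) = 5.588×10⁻¹⁵ C·m.
The dipole potential is V = kp cosθ / r².
V = (8.99×10⁹)(5.588×10⁻¹⁵)·cos150° / (0.100)² = -0.004351 V.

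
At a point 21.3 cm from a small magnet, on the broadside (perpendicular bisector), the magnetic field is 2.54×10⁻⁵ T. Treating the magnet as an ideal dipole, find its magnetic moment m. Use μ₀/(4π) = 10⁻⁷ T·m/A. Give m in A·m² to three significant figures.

In the equatorial plane B = (μ₀/4π)·m/r³, so m = Br³·4π/(μ₀).
m = (2.54×10⁻⁵)·(0.213)³ / (10⁻⁷) = 2.455 A·m².

m ≈ 2.45 A·m²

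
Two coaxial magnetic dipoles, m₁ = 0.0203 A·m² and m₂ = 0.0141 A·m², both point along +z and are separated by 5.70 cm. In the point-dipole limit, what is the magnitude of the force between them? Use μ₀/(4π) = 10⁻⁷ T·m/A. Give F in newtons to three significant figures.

F ≈ 1.63×10⁻⁵ N

On-axis B of dipole 1: B = (μ₀/4π)·2m₁/r³. Force on dipole 2: F = m₂·dB/dr.
dB/dr = −(μ₀/4π)·6m₁/r⁴, so |F| = (μ₀/4π)·6m₁m₂/r⁴.
F = 6(10⁻⁷)(0.0203)(0.0141)/(0.0570)⁴ = 1.627×10⁻⁵ N.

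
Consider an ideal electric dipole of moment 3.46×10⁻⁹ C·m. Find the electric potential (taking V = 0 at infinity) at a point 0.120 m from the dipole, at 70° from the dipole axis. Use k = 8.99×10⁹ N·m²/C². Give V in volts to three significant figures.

V ≈ 739 V

The dipole potential is V = kp cosθ / r².
V = (8.99×10⁹)(3.46×10⁻⁹)·cos70° / (0.120)² = 738.8 V.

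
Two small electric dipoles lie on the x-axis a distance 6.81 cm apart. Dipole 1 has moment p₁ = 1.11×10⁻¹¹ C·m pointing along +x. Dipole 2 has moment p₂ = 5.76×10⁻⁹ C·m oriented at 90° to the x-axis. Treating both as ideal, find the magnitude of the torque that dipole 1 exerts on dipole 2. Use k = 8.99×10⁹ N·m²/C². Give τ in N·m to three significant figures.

τ ≈ 3.64×10⁻⁶ N·m

The second dipole sits on the axis of the first, so the field there is axial: E₁ = 2kp₁/r³ along +x.
E₁ = 2(8.99×10⁹)(1.11×10⁻¹¹)/(0.0681)³ = 631.9 N/C.
Torque on the second dipole: τ = p₂ E₁ sinθ.
τ = (5.76×10⁻⁹)(631.9)·sin90° = 3.640×10⁻⁶ N·m.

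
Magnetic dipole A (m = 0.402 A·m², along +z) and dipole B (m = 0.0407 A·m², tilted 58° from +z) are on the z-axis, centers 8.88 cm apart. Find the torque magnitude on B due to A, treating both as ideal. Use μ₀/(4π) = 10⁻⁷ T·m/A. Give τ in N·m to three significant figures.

τ ≈ 3.96×10⁻⁶ N·m

Dipole B is on the axis of dipole A, so B₁ there is axial: B₁ = (μ₀/4π)·2m₁/r³ along +z.
B₁ = 2(10⁻⁷)(0.402)/(0.0888)³ = 1.148×10⁻⁴ T.
τ = m₂ B₁ sinθ.
τ = (0.0407)(1.148×10⁻⁴)·sin58° = 3.963×10⁻⁶ N·m.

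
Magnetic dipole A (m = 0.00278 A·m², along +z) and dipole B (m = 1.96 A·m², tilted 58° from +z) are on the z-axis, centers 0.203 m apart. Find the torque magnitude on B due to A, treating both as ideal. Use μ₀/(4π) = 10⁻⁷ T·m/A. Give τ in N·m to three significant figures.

Dipole B is on the axis of dipole A, so B₁ there is axial: B₁ = (μ₀/4π)·2m₁/r³ along +z.
B₁ = 2(10⁻⁷)(0.00278)/(0.203)³ = 6.646×10⁻⁸ T.
τ = m₂ B₁ sinθ.
τ = (1.96)(6.646×10⁻⁸)·sin58° = 1.105×10⁻⁷ N·m.

τ ≈ 1.10×10⁻⁷ N·m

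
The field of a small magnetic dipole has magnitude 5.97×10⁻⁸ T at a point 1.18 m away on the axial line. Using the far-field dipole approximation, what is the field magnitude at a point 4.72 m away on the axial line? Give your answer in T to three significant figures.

Dipole fields scale as 1/r³ in the far field; the geometry is the same at both points.
B₂ = B₁ · (r₁/r₂)³ = 5.97×10⁻⁸ · (1.18/4.72)³.
(r₁/r₂)³ = (0.25)³ = 0.01562.
B₂ ≈ 9.328×10⁻¹⁰ T.

B ≈ 9.33×10⁻¹⁰ T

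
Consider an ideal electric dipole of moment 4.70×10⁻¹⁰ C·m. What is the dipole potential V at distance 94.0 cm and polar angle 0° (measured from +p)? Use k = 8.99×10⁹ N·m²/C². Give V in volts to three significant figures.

V ≈ 4.78 V

The dipole potential is V = kp cosθ / r².
V = (8.99×10⁹)(4.70×10⁻¹⁰)·cos0° / (0.940)² = 4.782 V.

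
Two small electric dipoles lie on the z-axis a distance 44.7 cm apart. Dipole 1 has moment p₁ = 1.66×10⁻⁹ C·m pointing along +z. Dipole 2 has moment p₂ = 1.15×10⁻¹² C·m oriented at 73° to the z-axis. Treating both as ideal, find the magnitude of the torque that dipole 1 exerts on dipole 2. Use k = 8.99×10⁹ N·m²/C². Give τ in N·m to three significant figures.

The second dipole sits on the axis of the first, so the field there is axial: E₁ = 2kp₁/r³ along +z.
E₁ = 2(8.99×10⁹)(1.66×10⁻⁹)/(0.447)³ = 334.2 N/C.
Torque on the second dipole: τ = p₂ E₁ sinθ.
τ = (1.15×10⁻¹²)(334.2)·sin73° = 3.675×10⁻¹⁰ N·m.

τ ≈ 3.68×10⁻¹⁰ N·m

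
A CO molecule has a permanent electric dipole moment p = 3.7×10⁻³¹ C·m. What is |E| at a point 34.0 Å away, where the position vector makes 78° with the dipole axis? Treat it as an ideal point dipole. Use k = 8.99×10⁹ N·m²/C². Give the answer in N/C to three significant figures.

E ≈ 9.00×10⁴ N/C

At angle θ the dipole field magnitude is E = (kp/r³)·√(1 + 3cos²θ).
kp/r³ = (8.99×10⁹)(3.70×10⁻³¹) / (3.40×10⁻⁹)³ = 8.463×10⁴ N/C.
√(1 + 3cos²78°) = √(1 + 3·0.0432) = √1.1297 ≈ 1.0629.
E ≈ 8.463×10⁴ × 1.063 = 8.995×10⁴ N/C.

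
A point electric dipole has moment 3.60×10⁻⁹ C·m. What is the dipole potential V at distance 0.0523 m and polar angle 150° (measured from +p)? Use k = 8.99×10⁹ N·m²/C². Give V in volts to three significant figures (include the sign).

The dipole potential is V = kp cosθ / r².
V = (8.99×10⁹)(3.60×10⁻⁹)·cos150° / (0.0523)² = -1.025×10⁴ V.

V ≈ -1.02×10⁴ V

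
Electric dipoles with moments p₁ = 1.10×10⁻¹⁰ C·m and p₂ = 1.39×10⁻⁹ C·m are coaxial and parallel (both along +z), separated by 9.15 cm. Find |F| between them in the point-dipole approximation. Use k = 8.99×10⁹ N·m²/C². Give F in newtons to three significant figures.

F ≈ 1.18×10⁻⁴ N

On-axis field of dipole 1 at distance r: E = 2kp₁/r³. Force on dipole 2 is F = p₂·dE/dr (gradient along axis).
dE/dr = −6kp₁/r⁴, so |F| = 6kp₁p₂/r⁴ (attractive for aligned moments).
F = 6(8.99×10⁹)(1.10×10⁻¹⁰)(1.39×10⁻⁹)/(0.0915)⁴ = 1.177×10⁻⁴ N.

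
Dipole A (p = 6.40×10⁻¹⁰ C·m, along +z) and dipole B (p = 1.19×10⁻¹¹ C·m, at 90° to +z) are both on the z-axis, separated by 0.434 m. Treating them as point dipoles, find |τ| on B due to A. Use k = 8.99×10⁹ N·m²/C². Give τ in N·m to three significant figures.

τ ≈ 1.68×10⁻⁹ N·m

The second dipole sits on the axis of the first, so the field there is axial: E₁ = 2kp₁/r³ along +z.
E₁ = 2(8.99×10⁹)(6.40×10⁻¹⁰)/(0.434)³ = 140.8 N/C.
Torque on the second dipole: τ = p₂ E₁ sinθ.
τ = (1.19×10⁻¹¹)(140.8)·sin90° = 1.675×10⁻⁹ N·m.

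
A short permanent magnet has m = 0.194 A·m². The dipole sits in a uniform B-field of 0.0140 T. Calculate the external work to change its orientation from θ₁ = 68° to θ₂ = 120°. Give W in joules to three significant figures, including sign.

W_ext = ΔU = −mB cosθ₂ + mB cosθ₁ = mB(cosθ₁ − cosθ₂).
W = (0.194)(0.0140)·(cos68° − cos120°) = (0.002716)·(+0.8746) = 0.002375 J.

W ≈ 0.00238 J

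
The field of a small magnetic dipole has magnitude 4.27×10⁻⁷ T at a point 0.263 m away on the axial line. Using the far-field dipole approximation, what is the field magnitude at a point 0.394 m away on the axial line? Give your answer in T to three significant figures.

Dipole fields scale as 1/r³ in the far field; the geometry is the same at both points.
B₂ = B₁ · (r₁/r₂)³ = 4.27×10⁻⁷ · (0.263/0.394)³.
(r₁/r₂)³ = (0.6675)³ = 0.2974.
B₂ ≈ 1.270×10⁻⁷ T.

B ≈ 1.27×10⁻⁷ T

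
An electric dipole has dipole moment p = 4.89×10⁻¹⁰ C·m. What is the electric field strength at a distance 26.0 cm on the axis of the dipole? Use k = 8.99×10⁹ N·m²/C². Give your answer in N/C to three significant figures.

On the dipole axis E = 2kp/r³.
E = 2·(8.99×10⁹)(4.89×10⁻¹⁰) / (0.260)³ = 500.2 N/C.

E ≈ 500 N/C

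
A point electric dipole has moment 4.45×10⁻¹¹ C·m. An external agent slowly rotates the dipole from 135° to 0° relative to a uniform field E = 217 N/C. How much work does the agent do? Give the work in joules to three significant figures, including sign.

W ≈ -1.65×10⁻⁸ J

W_ext = ΔU = U(θ₂) − U(θ₁) = −pE cosθ₂ − (−pE cosθ₁) = pE(cosθ₁ − cosθ₂).
W = (4.45×10⁻¹¹)(217)·(cos135° − cos0°) = (9.657×10⁻⁹)·(-1.7071) = -1.648×10⁻⁸ J.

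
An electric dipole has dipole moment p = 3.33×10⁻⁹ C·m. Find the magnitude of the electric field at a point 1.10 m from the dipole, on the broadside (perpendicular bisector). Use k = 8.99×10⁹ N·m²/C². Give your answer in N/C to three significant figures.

E ≈ 22.5 N/C

In the equatorial plane E = kp/r³.
E = (8.99×10⁹)(3.33×10⁻⁹) / (1.10)³ = 22.49 N/C.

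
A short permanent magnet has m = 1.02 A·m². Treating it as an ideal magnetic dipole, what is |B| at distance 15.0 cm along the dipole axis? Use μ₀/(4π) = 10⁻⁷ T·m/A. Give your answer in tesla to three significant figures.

B ≈ 6.04×10⁻⁵ T

On axis B = (μ₀/4π)·2m/r³.
B = 2·(10⁻⁷)·(1.02) / (0.150)³ = 6.044×10⁻⁵ T.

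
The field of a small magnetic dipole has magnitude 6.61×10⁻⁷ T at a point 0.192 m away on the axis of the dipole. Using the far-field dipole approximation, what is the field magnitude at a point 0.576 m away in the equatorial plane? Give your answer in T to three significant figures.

B ≈ 1.22×10⁻⁸ T

Dipole fields scale as 1/r³ in the far field.
The axial field is twice the equatorial field at the same r, so the geometry factor is 1/2.
B₂ = B₁ · (1/2) · (r₁/r₂)³ = 6.61×10⁻⁷ · 0.5 · (0.192/0.576)³.
(r₁/r₂)³ = (0.3333)³ = 0.03704.
B₂ ≈ 1.224×10⁻⁸ T.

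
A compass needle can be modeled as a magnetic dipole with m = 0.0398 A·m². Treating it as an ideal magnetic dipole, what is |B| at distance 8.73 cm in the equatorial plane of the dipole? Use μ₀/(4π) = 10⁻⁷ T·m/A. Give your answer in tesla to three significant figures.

B ≈ 5.98×10⁻⁶ T

In the equatorial plane B = (μ₀/4π)·m/r³ (half the axial value).
B = (10⁻⁷)·(0.0398) / (0.0873)³ = 5.982×10⁻⁶ T.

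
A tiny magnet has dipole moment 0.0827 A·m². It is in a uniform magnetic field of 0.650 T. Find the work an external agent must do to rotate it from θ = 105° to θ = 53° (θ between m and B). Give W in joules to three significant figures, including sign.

W_ext = ΔU = −mB cosθ₂ + mB cosθ₁ = mB(cosθ₁ − cosθ₂).
W = (0.0827)(0.650)·(cos105° − cos53°) = (0.05376)·(-0.8606) = -0.04626 J.

W ≈ -0.0463 J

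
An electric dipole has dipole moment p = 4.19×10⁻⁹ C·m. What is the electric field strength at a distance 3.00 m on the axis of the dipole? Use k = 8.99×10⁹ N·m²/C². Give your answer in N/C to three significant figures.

E ≈ 2.79 N/C

On the dipole axis E = 2kp/r³.
E = 2·(8.99×10⁹)(4.19×10⁻⁹) / (3.00)³ = 2.790 N/C.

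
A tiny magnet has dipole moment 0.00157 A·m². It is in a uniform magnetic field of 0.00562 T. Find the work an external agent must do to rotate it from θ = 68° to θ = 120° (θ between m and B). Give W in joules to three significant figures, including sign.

W ≈ 7.72×10⁻⁶ J

W_ext = ΔU = −mB cosθ₂ + mB cosθ₁ = mB(cosθ₁ − cosθ₂).
W = (0.00157)(0.00562)·(cos68° − cos120°) = (8.823×10⁻⁶)·(+0.8746) = 7.717×10⁻⁶ J.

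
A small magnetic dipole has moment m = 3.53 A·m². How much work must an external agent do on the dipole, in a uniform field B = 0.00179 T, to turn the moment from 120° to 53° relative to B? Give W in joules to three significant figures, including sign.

W ≈ -0.00696 J

W_ext = ΔU = −mB cosθ₂ + mB cosθ₁ = mB(cosθ₁ − cosθ₂).
W = (3.53)(0.00179)·(cos120° − cos53°) = (0.006319)·(-1.1018) = -0.006962 J.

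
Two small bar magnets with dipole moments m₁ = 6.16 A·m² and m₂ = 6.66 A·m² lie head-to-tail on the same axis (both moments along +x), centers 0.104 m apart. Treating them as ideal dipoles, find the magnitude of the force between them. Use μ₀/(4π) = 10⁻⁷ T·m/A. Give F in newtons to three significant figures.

F ≈ 0.210 N

On-axis B of dipole 1: B = (μ₀/4π)·2m₁/r³. Force on dipole 2: F = m₂·dB/dr.
dB/dr = −(μ₀/4π)·6m₁/r⁴, so |F| = (μ₀/4π)·6m₁m₂/r⁴.
F = 6(10⁻⁷)(6.16)(6.66)/(0.104)⁴ = 0.2104 N.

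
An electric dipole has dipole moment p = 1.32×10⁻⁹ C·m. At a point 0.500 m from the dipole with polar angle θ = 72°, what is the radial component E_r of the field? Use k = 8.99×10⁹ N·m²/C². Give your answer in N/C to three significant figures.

For a dipole, E_r = (2kp cosθ)/r³.
kp/r³ = (8.99×10⁹)(1.32×10⁻⁹)/(0.500)³ = 94.93 N/C.
E_r = 2·94.93·cos72° = 58.67 N/C.

E_r ≈ 58.7 N/C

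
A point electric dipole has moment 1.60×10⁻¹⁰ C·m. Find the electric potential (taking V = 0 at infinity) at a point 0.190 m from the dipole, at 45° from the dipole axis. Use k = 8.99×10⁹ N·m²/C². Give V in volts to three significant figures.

The dipole potential is V = kp cosθ / r².
V = (8.99×10⁹)(1.60×10⁻¹⁰)·cos45° / (0.190)² = 28.17 V.

V ≈ 28.2 V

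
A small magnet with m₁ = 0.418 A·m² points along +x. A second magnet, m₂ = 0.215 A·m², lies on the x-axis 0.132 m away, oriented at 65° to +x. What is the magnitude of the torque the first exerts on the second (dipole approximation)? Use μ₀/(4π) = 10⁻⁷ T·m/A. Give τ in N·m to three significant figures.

τ ≈ 7.08×10⁻⁶ N·m

Dipole B is on the axis of dipole A, so B₁ there is axial: B₁ = (μ₀/4π)·2m₁/r³ along +x.
B₁ = 2(10⁻⁷)(0.418)/(0.132)³ = 3.635×10⁻⁵ T.
τ = m₂ B₁ sinθ.
τ = (0.215)(3.635×10⁻⁵)·sin65° = 7.083×10⁻⁶ N·m.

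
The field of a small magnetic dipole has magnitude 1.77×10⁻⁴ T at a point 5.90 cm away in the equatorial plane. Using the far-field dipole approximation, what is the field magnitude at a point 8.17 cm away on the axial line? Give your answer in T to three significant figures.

Dipole fields scale as 1/r³ in the far field.
The axial field is twice the equatorial field at the same r, so the geometry factor is 2/1.
B₂ = B₁ · (2/1) · (r₁/r₂)³ = 1.77×10⁻⁴ · 2 · (5.90/8.17)³.
(r₁/r₂)³ = (0.7222)³ = 0.3766.
B₂ ≈ 1.333×10⁻⁴ T.

B ≈ 1.33×10⁻⁴ T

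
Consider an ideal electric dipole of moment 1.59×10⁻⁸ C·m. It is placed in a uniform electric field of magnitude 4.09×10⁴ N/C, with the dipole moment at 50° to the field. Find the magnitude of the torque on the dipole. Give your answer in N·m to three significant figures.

Torque on an electric dipole: τ = pE sinθ.
τ = (1.59×10⁻⁸)(4.09×10⁴)·sin50° = 4.982×10⁻⁴ N·m.

τ ≈ 4.98×10⁻⁴ N·m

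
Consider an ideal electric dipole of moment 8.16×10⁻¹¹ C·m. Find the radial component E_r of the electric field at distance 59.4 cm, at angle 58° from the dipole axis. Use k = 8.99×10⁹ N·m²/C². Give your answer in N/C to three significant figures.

E_r ≈ 3.71 N/C

For a dipole, E_r = (2kp cosθ)/r³.
kp/r³ = (8.99×10⁹)(8.16×10⁻¹¹)/(0.594)³ = 3.500 N/C.
E_r = 2·3.500·cos58° = 3.710 N/C.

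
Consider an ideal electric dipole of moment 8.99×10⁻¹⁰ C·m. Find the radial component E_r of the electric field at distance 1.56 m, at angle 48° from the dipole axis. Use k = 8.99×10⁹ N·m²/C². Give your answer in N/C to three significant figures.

E_r ≈ 2.85 N/C

For a dipole, E_r = (2kp cosθ)/r³.
kp/r³ = (8.99×10⁹)(8.99×10⁻¹⁰)/(1.56)³ = 2.129 N/C.
E_r = 2·2.129·cos48° = 2.849 N/C.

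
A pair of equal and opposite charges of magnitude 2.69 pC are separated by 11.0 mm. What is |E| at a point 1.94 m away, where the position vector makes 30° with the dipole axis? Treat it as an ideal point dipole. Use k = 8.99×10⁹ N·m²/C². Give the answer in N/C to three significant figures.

E ≈ 6.57×10⁻⁵ N/C

Dipole moment p = qd = (2.69×10⁻¹² C)(0.0110 m) = 2.959×10⁻¹⁴ C·m.
At angle θ the dipole field magnitude is E = (kp/r³)·√(1 + 3cos²θ).
kp/r³ = (8.99×10⁹)(2.959×10⁻¹⁴) / (1.94)³ = 3.643×10⁻⁵ N/C.
√(1 + 3cos²30°) = √(1 + 3·0.7500) = √3.2500 ≈ 1.8028.
E ≈ 3.643×10⁻⁵ × 1.803 = 6.568×10⁻⁵ N/C.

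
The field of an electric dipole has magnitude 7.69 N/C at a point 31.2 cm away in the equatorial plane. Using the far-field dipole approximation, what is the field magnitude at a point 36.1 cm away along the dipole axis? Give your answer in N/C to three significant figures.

Dipole fields scale as 1/r³ in the far field.
The axial field is twice the equatorial field at the same r, so the geometry factor is 2/1.
E₂ = E₁ · (2/1) · (r₁/r₂)³ = 7.69 · 2 · (31.2/36.1)³.
(r₁/r₂)³ = (0.8643)³ = 0.6456.
E₂ ≈ 9.929 N/C.

E ≈ 9.93 N/C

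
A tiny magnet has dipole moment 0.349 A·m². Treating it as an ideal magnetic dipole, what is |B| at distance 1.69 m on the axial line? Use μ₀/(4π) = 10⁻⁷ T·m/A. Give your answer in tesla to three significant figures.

On axis B = (μ₀/4π)·2m/r³.
B = 2·(10⁻⁷)·(0.349) / (1.69)³ = 1.446×10⁻⁸ T.

B ≈ 1.45×10⁻⁸ T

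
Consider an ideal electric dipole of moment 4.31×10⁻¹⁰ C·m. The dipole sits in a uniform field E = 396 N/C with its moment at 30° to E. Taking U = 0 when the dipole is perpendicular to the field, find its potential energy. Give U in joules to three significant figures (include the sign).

U = −p·E = −pE cosθ.
U = −(4.31×10⁻¹⁰)(396)·cos30° = -1.478×10⁻⁷ J.

U ≈ -1.48×10⁻⁷ J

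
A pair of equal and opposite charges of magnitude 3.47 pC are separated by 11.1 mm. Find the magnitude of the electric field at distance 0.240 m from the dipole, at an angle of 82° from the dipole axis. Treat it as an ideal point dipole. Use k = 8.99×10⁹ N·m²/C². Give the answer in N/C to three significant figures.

Dipole moment p = qd = (3.47×10⁻¹² C)(0.0111 m) = 3.852×10⁻¹⁴ C·m.
At angle θ the dipole field magnitude is E = (kp/r³)·√(1 + 3cos²θ).
kp/r³ = (8.99×10⁹)(3.852×10⁻¹⁴) / (0.240)³ = 0.02505 N/C.
√(1 + 3cos²82°) = √(1 + 3·0.0194) = √1.0581 ≈ 1.0286.
E ≈ 0.02505 × 1.029 = 0.02577 N/C.

E ≈ 0.0258 N/C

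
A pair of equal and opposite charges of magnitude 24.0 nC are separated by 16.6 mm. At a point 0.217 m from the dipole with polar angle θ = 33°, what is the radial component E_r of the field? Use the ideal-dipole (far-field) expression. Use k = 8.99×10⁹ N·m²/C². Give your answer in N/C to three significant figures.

E_r ≈ 588 N/C

Dipole moment p = qd = (2.40×10⁻⁸ C)(0.0166 m) = 3.984×10⁻¹⁰ C·m.
For a dipole, E_r = (2kp cosθ)/r³.
kp/r³ = (8.99×10⁹)(3.984×10⁻¹⁰)/(0.217)³ = 350.5 N/C.
E_r = 2·350.5·cos33° = 587.9 N/C.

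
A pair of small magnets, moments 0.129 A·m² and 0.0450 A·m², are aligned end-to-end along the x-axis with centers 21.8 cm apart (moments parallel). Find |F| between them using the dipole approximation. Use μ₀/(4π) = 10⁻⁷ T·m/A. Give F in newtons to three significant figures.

On-axis B of dipole 1: B = (μ₀/4π)·2m₁/r³. Force on dipole 2: F = m₂·dB/dr.
dB/dr = −(μ₀/4π)·6m₁/r⁴, so |F| = (μ₀/4π)·6m₁m₂/r⁴.
F = 6(10⁻⁷)(0.129)(0.0450)/(0.218)⁴ = 1.542×10⁻⁶ N.

F ≈ 1.54×10⁻⁶ N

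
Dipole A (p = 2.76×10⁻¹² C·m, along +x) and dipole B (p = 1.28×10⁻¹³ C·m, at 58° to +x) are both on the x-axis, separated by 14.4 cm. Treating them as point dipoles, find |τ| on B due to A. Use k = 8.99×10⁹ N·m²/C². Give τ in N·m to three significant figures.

τ ≈ 1.80×10⁻¹² N·m

The second dipole sits on the axis of the first, so the field there is axial: E₁ = 2kp₁/r³ along +x.
E₁ = 2(8.99×10⁹)(2.76×10⁻¹²)/(0.144)³ = 16.62 N/C.
Torque on the second dipole: τ = p₂ E₁ sinθ.
τ = (1.28×10⁻¹³)(16.62)·sin58° = 1.804×10⁻¹² N·m.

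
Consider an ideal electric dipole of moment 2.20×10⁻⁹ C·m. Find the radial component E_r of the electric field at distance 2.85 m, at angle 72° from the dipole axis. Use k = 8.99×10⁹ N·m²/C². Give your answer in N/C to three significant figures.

For a dipole, E_r = (2kp cosθ)/r³.
kp/r³ = (8.99×10⁹)(2.20×10⁻⁹)/(2.85)³ = 0.8544 N/C.
E_r = 2·0.8544·cos72° = 0.5280 N/C.

E_r ≈ 0.528 N/C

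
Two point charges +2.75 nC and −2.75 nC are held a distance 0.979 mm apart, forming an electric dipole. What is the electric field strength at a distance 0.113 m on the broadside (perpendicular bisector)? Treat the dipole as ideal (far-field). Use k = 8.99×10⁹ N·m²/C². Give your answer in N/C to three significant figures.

E ≈ 16.8 N/C

Dipole moment p = qd = (2.75×10⁻⁹ C)(9.79×10⁻⁴ m) = 2.692×10⁻¹² C·m.
In the equatorial plane E = kp/r³.
E = (8.99×10⁹)(2.692×10⁻¹²) / (0.113)³ = 16.77 N/C.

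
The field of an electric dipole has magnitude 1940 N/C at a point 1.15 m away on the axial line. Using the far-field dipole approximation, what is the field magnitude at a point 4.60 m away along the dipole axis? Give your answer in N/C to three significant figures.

E ≈ 30.3 N/C

Dipole fields scale as 1/r³ in the far field; the geometry is the same at both points.
E₂ = E₁ · (r₁/r₂)³ = 1940 · (1.15/4.60)³.
(r₁/r₂)³ = (0.25)³ = 0.01562.
E₂ ≈ 30.31 N/C.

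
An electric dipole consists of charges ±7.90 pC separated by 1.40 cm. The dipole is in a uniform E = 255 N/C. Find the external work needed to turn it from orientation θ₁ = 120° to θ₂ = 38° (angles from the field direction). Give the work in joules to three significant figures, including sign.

Dipole moment p = qd = (7.90×10⁻¹² C)(0.0140 m) = 1.106×10⁻¹³ C·m.
W_ext = ΔU = U(θ₂) − U(θ₁) = −pE cosθ₂ − (−pE cosθ₁) = pE(cosθ₁ − cosθ₂).
W = (1.106×10⁻¹³)(255)·(cos120° − cos38°) = (2.820×10⁻¹¹)·(-1.2880) = -3.633×10⁻¹¹ J.

W ≈ -3.63×10⁻¹¹ J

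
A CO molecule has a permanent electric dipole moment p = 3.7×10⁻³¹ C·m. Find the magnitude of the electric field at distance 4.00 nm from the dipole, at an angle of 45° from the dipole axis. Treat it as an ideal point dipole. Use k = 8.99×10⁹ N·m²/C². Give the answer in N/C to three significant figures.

E ≈ 8.22×10⁴ N/C

At angle θ the dipole field magnitude is E = (kp/r³)·√(1 + 3cos²θ).
kp/r³ = (8.99×10⁹)(3.70×10⁻³¹) / (4.00×10⁻⁹)³ = 5.197×10⁴ N/C.
√(1 + 3cos²45°) = √(1 + 3·0.5000) = √2.5000 ≈ 1.5811.
E ≈ 5.197×10⁴ × 1.581 = 8.218×10⁴ N/C.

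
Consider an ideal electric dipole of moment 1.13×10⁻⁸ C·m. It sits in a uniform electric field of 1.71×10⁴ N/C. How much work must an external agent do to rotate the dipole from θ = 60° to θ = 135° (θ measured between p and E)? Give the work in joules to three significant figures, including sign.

W ≈ 2.33×10⁻⁴ J

W_ext = ΔU = U(θ₂) − U(θ₁) = −pE cosθ₂ − (−pE cosθ₁) = pE(cosθ₁ − cosθ₂).
W = (1.13×10⁻⁸)(1.71×10⁴)·(cos60° − cos135°) = (1.932×10⁻⁴)·(+1.2071) = 2.332×10⁻⁴ J.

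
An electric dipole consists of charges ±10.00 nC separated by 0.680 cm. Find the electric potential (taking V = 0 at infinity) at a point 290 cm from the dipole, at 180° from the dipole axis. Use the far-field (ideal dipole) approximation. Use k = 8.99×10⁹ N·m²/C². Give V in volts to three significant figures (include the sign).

Dipole moment p = qd = (1.00×10⁻⁸ C)(0.00680 m) = 6.80×10⁻¹¹ C·m.
The dipole potential is V = kp cosθ / r².
V = (8.99×10⁹)(6.80×10⁻¹¹)·cos180° / (2.90)² = -0.07269 V.

V ≈ -0.0727 V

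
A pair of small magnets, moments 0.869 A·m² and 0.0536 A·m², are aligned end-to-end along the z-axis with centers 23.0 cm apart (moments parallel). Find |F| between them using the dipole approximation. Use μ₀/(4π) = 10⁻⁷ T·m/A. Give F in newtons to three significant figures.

On-axis B of dipole 1: B = (μ₀/4π)·2m₁/r³. Force on dipole 2: F = m₂·dB/dr.
dB/dr = −(μ₀/4π)·6m₁/r⁴, so |F| = (μ₀/4π)·6m₁m₂/r⁴.
F = 6(10⁻⁷)(0.869)(0.0536)/(0.230)⁴ = 9.987×10⁻⁶ N.

F ≈ 9.99×10⁻⁶ N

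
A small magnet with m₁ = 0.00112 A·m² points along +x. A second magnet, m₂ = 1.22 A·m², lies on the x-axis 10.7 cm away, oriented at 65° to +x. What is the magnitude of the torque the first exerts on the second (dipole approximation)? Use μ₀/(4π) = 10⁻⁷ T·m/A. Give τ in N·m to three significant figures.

τ ≈ 2.02×10⁻⁷ N·m

Dipole B is on the axis of dipole A, so B₁ there is axial: B₁ = (μ₀/4π)·2m₁/r³ along +x.
B₁ = 2(10⁻⁷)(0.00112)/(0.107)³ = 1.829×10⁻⁷ T.
τ = m₂ B₁ sinθ.
τ = (1.22)(1.829×10⁻⁷)·sin65° = 2.022×10⁻⁷ N·m.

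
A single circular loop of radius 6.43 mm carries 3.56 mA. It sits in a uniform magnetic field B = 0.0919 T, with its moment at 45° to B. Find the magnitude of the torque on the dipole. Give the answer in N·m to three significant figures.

Magnetic moment m = IA = Iπa² = (0.00356)·π·(0.00643)² = 4.624×10⁻⁷ A·m².
Torque on a magnetic dipole: τ = mB sinθ.
τ = (4.624×10⁻⁷)(0.0919)·sin45° = 3.005×10⁻⁸ N·m.

τ ≈ 3.00×10⁻⁸ N·m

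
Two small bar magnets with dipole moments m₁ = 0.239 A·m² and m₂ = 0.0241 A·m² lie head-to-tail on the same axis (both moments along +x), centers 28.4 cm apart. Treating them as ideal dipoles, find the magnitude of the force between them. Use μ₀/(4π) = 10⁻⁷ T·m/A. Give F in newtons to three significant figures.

F ≈ 5.31×10⁻⁷ N

On-axis B of dipole 1: B = (μ₀/4π)·2m₁/r³. Force on dipole 2: F = m₂·dB/dr.
dB/dr = −(μ₀/4π)·6m₁/r⁴, so |F| = (μ₀/4π)·6m₁m₂/r⁴.
F = 6(10⁻⁷)(0.239)(0.0241)/(0.284)⁴ = 5.312×10⁻⁷ N.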